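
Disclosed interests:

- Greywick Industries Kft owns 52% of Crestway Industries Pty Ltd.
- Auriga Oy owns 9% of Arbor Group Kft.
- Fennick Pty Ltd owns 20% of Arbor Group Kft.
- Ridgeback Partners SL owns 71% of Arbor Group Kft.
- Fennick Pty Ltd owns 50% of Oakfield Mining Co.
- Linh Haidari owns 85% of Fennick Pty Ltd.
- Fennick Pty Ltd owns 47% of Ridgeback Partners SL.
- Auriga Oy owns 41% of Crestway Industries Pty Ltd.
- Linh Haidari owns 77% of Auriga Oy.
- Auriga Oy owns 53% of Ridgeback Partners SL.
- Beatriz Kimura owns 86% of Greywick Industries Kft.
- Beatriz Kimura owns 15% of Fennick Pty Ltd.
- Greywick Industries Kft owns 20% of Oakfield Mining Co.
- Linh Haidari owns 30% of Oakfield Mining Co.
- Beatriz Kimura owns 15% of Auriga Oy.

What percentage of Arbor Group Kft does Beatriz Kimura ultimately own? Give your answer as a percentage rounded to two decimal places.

15.00%

Beatriz reaches Arbor along 4 paths.
Via Fennick: 15% × 20% = 3%.
Via Fennick → Ridgeback: 15% × 47% × 71% = 5.0055%.
Via Auriga → Ridgeback: 15% × 53% × 71% = 5.6445%.
Via Auriga: 15% × 9% = 1.35%.
Total: 3% + 5.0055% + 5.6445% + 1.35% = 15%.
Rounded: 15.00%.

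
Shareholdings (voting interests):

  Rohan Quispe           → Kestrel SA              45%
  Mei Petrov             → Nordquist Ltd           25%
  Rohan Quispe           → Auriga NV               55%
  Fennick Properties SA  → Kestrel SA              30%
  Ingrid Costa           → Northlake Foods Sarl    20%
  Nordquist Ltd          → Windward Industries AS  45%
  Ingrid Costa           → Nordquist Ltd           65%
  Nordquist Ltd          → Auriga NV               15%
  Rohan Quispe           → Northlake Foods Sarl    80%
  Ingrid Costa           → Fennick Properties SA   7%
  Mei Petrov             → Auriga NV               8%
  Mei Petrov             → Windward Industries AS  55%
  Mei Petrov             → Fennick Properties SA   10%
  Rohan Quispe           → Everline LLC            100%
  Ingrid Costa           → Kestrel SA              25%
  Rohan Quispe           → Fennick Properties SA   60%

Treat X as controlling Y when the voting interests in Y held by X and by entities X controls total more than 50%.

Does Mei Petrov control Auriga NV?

No

Mei holds 55% of Windward, so Mei controls Windward.
In Auriga, Mei's side holds only 8%, not > 50%.
So Mei does not control Auriga.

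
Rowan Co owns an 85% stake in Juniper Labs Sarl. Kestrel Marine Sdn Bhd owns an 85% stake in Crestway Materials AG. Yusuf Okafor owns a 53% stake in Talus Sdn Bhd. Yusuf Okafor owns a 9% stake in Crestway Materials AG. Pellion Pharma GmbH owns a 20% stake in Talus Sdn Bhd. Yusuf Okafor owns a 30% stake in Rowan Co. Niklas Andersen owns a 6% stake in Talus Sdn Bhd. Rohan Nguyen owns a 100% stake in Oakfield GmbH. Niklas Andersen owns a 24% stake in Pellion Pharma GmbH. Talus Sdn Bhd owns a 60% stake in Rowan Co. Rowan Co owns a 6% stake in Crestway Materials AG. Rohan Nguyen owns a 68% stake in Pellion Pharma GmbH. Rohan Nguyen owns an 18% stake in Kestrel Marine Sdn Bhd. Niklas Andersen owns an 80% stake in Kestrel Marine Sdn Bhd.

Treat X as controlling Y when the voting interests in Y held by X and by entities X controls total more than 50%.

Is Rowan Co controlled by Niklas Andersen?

Niklas holds 80% of Kestrel, so Niklas controls Kestrel.
Kestrel holds 85% of Crestway, so Niklas controls Crestway.
Neither Niklas nor any entity Niklas controls holds any voting interest in Rowan.
So Niklas does not control Rowan.

No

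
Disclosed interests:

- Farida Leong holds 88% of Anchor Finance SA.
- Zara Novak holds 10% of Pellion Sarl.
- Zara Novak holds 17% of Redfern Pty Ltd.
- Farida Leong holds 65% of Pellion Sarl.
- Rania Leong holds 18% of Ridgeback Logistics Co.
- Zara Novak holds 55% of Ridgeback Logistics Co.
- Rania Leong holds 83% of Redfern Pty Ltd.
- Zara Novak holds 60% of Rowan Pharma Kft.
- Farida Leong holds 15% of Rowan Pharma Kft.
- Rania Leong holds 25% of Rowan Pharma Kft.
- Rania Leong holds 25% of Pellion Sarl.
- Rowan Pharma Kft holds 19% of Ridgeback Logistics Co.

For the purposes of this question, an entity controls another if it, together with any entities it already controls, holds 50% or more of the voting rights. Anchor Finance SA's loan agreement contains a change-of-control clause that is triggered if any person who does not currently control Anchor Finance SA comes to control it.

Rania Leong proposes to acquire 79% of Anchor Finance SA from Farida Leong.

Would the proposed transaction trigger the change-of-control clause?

The purchase adds only to Rania's holdings (Farida's stake shrinks), so Rania is the only person who could newly come to control Anchor.
Rania holds 83% of Redfern, so Rania controls Redfern.
Neither Rania nor any entity Rania controls holds any voting interest in Anchor.
So before the transaction, Rania does not control Anchor.
After the purchase, Rania holds 79% of Anchor directly, and Farida's stake falls to 9%.
Rania holds 79% of Anchor, so Rania controls Anchor.
Rania did not control Anchor before and does after, so the clause is triggered.

Yes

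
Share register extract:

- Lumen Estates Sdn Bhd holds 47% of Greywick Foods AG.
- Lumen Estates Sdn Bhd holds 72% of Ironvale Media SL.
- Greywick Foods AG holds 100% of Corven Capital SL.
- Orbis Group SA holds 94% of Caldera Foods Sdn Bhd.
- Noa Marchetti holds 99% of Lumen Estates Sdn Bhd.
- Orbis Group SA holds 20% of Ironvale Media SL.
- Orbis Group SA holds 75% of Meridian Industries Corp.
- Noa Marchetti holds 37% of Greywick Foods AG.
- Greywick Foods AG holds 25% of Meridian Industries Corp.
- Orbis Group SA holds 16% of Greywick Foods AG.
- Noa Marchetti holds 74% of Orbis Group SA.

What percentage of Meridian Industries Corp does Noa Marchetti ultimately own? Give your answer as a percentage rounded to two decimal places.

79.34%

Noa reaches Meridian along 4 paths.
Via Greywick: 37% × 25% = 9.25%.
Via Lumen → Greywick: 99% × 47% × 25% = 11.6325%.
Via Orbis → Greywick: 74% × 16% × 25% = 2.96%.
Via Orbis: 74% × 75% = 55.5%.
Total: 9.25% + 11.6325% + 2.96% + 55.5% = 79.3425%.
Rounded: 79.34%.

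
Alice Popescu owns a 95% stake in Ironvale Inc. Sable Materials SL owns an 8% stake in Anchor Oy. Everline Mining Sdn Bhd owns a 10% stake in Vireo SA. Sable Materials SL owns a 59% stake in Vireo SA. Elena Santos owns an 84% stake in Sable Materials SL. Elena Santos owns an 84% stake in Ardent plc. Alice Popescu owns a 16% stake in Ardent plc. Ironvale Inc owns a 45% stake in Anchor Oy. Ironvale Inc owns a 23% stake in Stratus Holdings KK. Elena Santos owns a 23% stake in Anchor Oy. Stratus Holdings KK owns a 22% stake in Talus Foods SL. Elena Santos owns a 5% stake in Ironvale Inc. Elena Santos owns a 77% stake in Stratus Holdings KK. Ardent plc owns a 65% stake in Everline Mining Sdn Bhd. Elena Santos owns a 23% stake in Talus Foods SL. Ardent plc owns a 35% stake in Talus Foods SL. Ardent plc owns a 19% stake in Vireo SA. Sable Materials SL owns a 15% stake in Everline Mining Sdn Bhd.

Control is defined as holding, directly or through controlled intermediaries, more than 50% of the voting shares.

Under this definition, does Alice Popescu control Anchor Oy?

Alice holds 95% of Ironvale, so Alice controls Ironvale.
In Anchor, Alice's side holds only 45%, not > 50%.
So Alice does not control Anchor.

No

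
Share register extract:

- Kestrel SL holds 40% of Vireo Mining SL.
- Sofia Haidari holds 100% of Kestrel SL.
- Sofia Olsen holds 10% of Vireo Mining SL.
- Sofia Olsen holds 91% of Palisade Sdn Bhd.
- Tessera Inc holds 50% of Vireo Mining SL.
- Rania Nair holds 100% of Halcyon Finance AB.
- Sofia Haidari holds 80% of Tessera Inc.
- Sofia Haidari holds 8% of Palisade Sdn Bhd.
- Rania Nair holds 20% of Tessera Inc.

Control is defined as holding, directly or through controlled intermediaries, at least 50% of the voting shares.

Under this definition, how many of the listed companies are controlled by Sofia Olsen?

1

Sofia Olsen holds 91% of Palisade, so Sofia Olsen controls Palisade.
No other company's threshold is met.
Sofia Olsen controls 1 company.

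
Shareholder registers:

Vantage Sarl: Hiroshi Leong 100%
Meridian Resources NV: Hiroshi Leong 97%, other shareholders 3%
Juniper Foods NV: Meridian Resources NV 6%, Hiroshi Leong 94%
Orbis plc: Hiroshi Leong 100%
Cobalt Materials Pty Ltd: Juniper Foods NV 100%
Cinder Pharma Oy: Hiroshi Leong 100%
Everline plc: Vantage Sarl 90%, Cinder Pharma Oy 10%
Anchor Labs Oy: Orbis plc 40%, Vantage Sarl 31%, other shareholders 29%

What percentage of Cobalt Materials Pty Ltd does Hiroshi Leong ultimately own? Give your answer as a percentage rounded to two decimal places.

99.82%

Hiroshi reaches Cobalt along 2 paths.
Via Meridian → Juniper: 97% × 6% × 100% = 5.82%.
Via Juniper: 94% × 100% = 94%.
Total: 5.82% + 94% = 99.82%.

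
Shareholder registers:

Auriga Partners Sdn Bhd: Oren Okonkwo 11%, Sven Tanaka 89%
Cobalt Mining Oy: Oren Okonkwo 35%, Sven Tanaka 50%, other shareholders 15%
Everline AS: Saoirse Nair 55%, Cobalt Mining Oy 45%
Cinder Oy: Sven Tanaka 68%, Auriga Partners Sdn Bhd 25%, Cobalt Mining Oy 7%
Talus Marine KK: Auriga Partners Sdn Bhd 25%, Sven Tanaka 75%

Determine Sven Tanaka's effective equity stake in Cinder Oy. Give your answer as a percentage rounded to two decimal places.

Sven reaches Cinder along 3 paths.
Direct stake: 68% = 68%.
Via Auriga: 89% × 25% = 22.25%.
Via Cobalt: 50% × 7% = 3.5%.
Total: 68% + 22.25% + 3.5% = 93.75%.

93.75%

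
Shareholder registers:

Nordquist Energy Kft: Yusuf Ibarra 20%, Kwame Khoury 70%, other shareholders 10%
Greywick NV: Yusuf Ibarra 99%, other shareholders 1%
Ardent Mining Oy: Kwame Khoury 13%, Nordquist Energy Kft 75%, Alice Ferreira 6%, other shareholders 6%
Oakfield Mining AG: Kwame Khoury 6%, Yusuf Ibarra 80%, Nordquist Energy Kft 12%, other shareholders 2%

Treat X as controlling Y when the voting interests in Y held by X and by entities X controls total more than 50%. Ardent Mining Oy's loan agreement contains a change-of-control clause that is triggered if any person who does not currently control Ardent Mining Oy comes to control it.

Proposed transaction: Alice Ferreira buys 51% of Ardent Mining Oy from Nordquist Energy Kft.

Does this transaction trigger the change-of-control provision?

The purchase adds only to Alice's holdings (Nordquist's stake shrinks), so Alice is the only person who could newly come to control Ardent.
Alice's largest direct stake is 6% in Ardent, which does not meet the threshold, so Alice controls no company.
In Ardent, Alice's side holds only 6%, not > 50%.
So before the transaction, Alice does not control Ardent.
After the purchase, Alice's direct stake in Ardent rises to 6% + 51% = 57%, and Nordquist's stake falls to 24%.
Alice holds 57% of Ardent, so Alice controls Ardent.
Alice did not control Ardent before and does after, so the clause is triggered.

Yes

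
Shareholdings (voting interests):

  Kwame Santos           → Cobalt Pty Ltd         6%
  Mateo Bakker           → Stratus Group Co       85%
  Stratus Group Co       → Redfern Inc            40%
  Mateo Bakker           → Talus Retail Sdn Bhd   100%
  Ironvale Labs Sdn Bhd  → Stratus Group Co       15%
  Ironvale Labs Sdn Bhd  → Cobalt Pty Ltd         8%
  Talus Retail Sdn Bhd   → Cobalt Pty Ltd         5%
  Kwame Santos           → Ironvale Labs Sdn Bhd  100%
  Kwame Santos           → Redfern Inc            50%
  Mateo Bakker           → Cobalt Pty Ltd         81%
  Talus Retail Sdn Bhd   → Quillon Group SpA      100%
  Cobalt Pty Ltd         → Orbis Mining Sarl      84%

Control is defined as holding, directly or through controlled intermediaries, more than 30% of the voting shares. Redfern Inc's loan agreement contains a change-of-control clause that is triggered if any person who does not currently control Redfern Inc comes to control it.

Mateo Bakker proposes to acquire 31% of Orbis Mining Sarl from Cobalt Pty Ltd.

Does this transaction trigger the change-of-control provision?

The purchase adds only to Mateo's holdings (Cobalt's stake shrinks), so Mateo is the only person who could newly come to control Redfern.
Mateo holds 85% of Stratus, so Mateo controls Stratus.
Stratus holds 40% of Redfern, so Mateo controls Redfern.
So Mateo already controls Redfern before the transaction.
After the purchase, Mateo holds 31% of Orbis directly, and Cobalt's stake falls to 53%.
Mateo controlled Redfern already, so this is not a new person acquiring control; every other person's position is unchanged or reduced.
No new person acquires control, so the clause is not triggered.

No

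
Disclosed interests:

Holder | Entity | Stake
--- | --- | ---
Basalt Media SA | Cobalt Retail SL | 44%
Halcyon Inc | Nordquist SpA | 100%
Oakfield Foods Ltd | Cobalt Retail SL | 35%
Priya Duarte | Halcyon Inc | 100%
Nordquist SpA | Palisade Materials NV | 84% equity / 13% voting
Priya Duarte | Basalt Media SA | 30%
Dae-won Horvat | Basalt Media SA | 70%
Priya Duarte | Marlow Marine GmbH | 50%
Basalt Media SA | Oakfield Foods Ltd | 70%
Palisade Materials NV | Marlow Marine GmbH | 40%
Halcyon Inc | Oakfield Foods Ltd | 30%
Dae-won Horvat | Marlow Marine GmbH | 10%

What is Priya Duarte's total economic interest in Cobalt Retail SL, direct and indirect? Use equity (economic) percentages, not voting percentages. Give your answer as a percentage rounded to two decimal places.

31.05%

Priya reaches Cobalt along 3 paths.
Via Basalt → Oakfield: 30% × 70% × 35% = 7.35%.
Via Halcyon → Oakfield: 100% × 30% × 35% = 10.5%.
Via Basalt: 30% × 44% = 13.2%.
Total: 7.35% + 10.5% + 13.2% = 31.05%.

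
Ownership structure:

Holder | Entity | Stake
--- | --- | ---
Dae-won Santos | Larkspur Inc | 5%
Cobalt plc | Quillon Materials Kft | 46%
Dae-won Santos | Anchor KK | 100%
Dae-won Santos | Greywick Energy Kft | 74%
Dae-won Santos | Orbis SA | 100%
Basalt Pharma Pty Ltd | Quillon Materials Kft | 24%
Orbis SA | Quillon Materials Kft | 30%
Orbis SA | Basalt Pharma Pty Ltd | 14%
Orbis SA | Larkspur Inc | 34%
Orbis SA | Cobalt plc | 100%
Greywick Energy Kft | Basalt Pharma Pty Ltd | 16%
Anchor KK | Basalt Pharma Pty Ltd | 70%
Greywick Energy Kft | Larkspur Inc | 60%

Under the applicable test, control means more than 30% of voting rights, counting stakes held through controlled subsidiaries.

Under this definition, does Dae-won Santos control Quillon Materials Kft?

Yes

Dae-won holds 100% of Anchor, so Dae-won controls Anchor.
Dae-won holds 100% of Orbis, so Dae-won controls Orbis.
Dae-won holds 74% of Greywick, so Dae-won controls Greywick.
Greywick and Anchor and Orbis together hold 16% + 70% + 14% = 100% of Basalt, so Dae-won controls Basalt.
Orbis holds 100% of Cobalt, so Dae-won controls Cobalt.
Basalt and Orbis and Cobalt together hold 24% + 30% + 46% = 100% of Quillon, so Dae-won controls Quillon.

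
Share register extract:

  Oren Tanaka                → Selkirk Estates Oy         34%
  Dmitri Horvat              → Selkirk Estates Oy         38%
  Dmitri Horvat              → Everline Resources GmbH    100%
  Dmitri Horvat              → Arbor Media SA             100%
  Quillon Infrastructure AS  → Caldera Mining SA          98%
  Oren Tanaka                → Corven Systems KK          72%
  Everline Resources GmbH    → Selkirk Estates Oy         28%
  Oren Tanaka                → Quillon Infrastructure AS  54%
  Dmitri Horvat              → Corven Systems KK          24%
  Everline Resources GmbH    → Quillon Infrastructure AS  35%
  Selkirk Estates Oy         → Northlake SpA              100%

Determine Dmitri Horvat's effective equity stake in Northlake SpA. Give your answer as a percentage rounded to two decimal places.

66.00%

Dmitri reaches Northlake along 2 paths.
Via Everline → Selkirk: 100% × 28% × 100% = 28%.
Via Selkirk: 38% × 100% = 38%.
Total: 28% + 38% = 66%.
Rounded: 66.00%.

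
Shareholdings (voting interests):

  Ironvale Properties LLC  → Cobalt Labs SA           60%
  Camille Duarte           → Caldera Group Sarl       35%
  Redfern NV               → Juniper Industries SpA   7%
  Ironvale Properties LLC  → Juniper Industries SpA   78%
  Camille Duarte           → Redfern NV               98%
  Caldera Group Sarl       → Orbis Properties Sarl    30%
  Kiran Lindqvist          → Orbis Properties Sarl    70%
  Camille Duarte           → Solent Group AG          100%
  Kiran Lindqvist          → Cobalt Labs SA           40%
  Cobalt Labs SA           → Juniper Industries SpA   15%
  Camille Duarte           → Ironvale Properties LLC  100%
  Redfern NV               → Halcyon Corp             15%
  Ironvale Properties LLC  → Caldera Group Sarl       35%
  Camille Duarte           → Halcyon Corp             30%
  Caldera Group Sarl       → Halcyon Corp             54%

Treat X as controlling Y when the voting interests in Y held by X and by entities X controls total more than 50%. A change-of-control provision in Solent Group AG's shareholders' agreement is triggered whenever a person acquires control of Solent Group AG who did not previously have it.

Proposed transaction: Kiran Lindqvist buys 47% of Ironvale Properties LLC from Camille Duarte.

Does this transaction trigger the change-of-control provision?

No

The purchase adds only to Kiran's holdings (Camille's stake shrinks), so Kiran is the only person who could newly come to control Solent.
Kiran holds 70% of Orbis, so Kiran controls Orbis.
Neither Kiran nor any entity Kiran controls holds any voting interest in Solent.
So before the transaction, Kiran does not control Solent.
After the purchase, Kiran holds 47% of Ironvale directly, and Camille's stake falls to 53%.
Kiran's side now holds 47% of Ironvale, not > 50%, so Kiran still does not control Ironvale.
After the transaction, neither Kiran nor any entity Kiran controls holds a voting interest in Solent, so Kiran still does not control it.
No new person acquires control, so the clause is not triggered.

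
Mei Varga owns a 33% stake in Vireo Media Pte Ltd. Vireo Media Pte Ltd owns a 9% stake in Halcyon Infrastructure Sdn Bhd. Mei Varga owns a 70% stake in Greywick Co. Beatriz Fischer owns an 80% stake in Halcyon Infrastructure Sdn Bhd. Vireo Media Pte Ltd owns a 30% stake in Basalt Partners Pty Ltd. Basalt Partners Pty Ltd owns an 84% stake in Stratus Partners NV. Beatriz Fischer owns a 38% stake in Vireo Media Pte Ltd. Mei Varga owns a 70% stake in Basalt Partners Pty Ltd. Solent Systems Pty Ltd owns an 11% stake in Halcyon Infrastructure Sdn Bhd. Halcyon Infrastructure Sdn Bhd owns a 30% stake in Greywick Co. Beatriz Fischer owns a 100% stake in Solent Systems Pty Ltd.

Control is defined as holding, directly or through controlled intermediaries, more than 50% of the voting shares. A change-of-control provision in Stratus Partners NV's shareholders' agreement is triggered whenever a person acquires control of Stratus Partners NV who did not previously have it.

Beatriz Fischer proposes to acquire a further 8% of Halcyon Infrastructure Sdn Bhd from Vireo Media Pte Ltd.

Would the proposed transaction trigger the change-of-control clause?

No

The purchase adds only to Beatriz's holdings (Vireo's stake shrinks), so Beatriz is the only person who could newly come to control Stratus.
Beatriz holds 100% of Solent, so Beatriz controls Solent.
Solent and Beatriz together hold 11% + 80% = 91% of Halcyon, so Beatriz controls Halcyon.
Neither Beatriz nor any entity Beatriz controls holds any voting interest in Stratus.
So before the transaction, Beatriz does not control Stratus.
After the purchase, Beatriz's direct stake in Halcyon rises to 80% + 8% = 88%, and Vireo's stake falls to 1%.
Solent and Beatriz together hold 11% + 88% = 99% of Halcyon, so Beatriz controls Halcyon.
After the transaction, neither Beatriz nor any entity Beatriz controls holds a voting interest in Stratus, so Beatriz still does not control it.
No new person acquires control, so the clause is not triggered.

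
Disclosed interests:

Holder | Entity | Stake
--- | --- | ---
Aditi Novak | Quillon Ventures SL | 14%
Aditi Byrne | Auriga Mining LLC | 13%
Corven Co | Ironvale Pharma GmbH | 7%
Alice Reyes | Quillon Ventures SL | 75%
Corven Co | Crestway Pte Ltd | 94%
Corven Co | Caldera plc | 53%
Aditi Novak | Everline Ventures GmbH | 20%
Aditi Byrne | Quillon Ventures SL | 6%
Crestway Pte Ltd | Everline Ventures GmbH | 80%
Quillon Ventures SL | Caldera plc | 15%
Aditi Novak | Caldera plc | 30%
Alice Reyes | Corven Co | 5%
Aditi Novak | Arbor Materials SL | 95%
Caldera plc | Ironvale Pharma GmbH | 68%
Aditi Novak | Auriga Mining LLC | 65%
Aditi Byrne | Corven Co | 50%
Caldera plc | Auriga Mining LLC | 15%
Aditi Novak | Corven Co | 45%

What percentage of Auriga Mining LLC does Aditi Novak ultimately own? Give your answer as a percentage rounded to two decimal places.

73.39%

Aditi Novak reaches Auriga along 4 paths.
Direct stake: 65% = 65%.
Via Caldera: 30% × 15% = 4.5%.
Via Quillon → Caldera: 14% × 15% × 15% = 0.315%.
Via Corven → Caldera: 45% × 53% × 15% = 3.5775%.
Total: 65% + 4.5% + 0.315% + 3.5775% = 73.3925%.
Rounded: 73.39%.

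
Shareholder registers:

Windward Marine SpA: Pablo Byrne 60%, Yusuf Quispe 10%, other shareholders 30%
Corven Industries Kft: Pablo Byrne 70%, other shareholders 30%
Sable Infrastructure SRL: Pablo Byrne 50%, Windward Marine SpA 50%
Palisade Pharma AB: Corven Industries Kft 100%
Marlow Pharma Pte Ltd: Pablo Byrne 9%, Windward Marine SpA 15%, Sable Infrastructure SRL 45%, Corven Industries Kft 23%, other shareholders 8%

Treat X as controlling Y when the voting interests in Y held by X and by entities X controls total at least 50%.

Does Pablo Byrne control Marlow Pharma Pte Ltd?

Pablo holds 60% of Windward, so Pablo controls Windward.
Pablo holds 70% of Corven, so Pablo controls Corven.
Pablo and Windward together hold 50% + 50% = 100% of Sable, so Pablo controls Sable.
Pablo and Windward and Sable and Corven together hold 9% + 15% + 45% + 23% = 92% of Marlow, so Pablo controls Marlow.

Yes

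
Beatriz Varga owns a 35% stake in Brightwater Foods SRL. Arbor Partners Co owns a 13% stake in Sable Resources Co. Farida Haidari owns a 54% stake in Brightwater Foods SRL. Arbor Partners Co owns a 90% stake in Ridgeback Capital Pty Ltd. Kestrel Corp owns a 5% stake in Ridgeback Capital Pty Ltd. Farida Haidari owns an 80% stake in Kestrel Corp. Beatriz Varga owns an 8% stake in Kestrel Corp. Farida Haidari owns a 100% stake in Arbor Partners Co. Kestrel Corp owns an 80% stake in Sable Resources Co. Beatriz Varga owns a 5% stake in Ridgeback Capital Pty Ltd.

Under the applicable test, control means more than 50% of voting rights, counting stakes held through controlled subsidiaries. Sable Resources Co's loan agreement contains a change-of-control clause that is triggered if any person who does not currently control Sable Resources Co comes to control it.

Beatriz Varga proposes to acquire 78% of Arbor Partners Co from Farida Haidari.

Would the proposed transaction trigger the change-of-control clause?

The purchase adds only to Beatriz's holdings (Farida's stake shrinks), so Beatriz is the only person who could newly come to control Sable.
Beatriz's largest direct stake is 35% in Brightwater, which does not meet the threshold, so Beatriz controls no company.
Neither Beatriz nor any entity Beatriz controls holds any voting interest in Sable.
So before the transaction, Beatriz does not control Sable.
After the purchase, Beatriz holds 78% of Arbor directly, and Farida's stake falls to 22%.
Beatriz holds 78% of Arbor, so Beatriz controls Arbor.
Beatriz and Arbor together hold 5% + 90% = 95% of Ridgeback, so Beatriz controls Ridgeback.
After the transaction, Beatriz's side holds 13% of Sable, not > 50%, so Beatriz still does not control Sable.
No new person acquires control, so the clause is not triggered.

No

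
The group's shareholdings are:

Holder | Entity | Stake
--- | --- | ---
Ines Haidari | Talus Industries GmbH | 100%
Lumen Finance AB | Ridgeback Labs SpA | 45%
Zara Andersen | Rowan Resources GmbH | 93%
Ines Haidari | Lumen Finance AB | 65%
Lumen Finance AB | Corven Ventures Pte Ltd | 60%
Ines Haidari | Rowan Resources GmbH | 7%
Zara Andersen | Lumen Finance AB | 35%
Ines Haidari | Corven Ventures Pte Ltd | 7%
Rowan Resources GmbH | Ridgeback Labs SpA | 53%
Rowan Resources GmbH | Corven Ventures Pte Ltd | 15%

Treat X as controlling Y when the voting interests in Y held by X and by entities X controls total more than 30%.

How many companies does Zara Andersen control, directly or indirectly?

Zara holds 93% of Rowan, so Zara controls Rowan.
Zara holds 35% of Lumen, so Zara controls Lumen.
Lumen and Rowan together hold 60% + 15% = 75% of Corven, so Zara controls Corven.
Rowan and Lumen together hold 53% + 45% = 98% of Ridgeback, so Zara controls Ridgeback.
No other company's threshold is met.
Zara controls 4 companies.

4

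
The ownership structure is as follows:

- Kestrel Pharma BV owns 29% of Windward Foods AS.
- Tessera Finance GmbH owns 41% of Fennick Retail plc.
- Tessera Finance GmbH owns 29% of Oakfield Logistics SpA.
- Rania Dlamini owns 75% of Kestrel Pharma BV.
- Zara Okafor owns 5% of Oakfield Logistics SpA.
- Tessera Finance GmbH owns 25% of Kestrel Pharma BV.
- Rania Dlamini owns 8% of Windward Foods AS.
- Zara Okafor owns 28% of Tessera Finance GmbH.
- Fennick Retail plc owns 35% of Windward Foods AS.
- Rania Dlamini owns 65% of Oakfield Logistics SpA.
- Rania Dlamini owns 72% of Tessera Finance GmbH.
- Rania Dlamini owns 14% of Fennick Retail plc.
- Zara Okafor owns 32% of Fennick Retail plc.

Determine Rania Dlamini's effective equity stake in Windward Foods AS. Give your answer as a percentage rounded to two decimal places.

50.20%

Rania reaches Windward along 5 paths.
Via Kestrel: 75% × 29% = 21.75%.
Via Tessera → Kestrel: 72% × 25% × 29% = 5.22%.
Direct stake: 8% = 8%.
Via Tessera → Fennick: 72% × 41% × 35% = 10.332%.
Via Fennick: 14% × 35% = 4.9%.
Total: 21.75% + 5.22% + 8% + 10.332% + 4.9% = 50.202%.
Rounded: 50.20%.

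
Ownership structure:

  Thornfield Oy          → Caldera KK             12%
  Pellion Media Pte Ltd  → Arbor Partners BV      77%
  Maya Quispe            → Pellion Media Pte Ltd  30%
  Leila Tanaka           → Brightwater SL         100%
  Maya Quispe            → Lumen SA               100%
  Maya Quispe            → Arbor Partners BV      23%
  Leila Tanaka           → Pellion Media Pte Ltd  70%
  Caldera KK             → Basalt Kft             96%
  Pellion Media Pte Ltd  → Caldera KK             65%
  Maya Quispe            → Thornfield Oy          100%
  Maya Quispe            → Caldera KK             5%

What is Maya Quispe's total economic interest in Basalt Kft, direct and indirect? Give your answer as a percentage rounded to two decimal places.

Maya reaches Basalt along 3 paths.
Via Pellion → Caldera: 30% × 65% × 96% = 18.72%.
Via Caldera: 5% × 96% = 4.8%.
Via Thornfield → Caldera: 100% × 12% × 96% = 11.52%.
Total: 18.72% + 4.8% + 11.52% = 35.04%.

35.04%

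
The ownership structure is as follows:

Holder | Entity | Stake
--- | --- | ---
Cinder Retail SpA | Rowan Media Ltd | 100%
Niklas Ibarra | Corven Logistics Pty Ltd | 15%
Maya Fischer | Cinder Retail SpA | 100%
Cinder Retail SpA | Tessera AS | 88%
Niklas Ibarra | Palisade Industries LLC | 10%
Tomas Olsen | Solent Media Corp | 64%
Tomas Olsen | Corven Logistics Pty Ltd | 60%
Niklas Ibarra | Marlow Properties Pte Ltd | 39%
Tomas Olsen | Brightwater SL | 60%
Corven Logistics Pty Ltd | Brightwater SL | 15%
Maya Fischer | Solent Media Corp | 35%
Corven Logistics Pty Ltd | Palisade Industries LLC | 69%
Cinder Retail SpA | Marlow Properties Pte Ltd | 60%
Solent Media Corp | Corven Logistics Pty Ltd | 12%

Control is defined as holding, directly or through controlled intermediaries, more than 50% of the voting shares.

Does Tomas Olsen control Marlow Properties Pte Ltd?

Tomas holds 64% of Solent, so Tomas controls Solent.
Tomas and Solent together hold 60% + 12% = 72% of Corven, so Tomas controls Corven.
Corven holds 69% of Palisade, so Tomas controls Palisade.
Tomas and Corven together hold 60% + 15% = 75% of Brightwater, so Tomas controls Brightwater.
Neither Tomas nor any entity Tomas controls holds any voting interest in Marlow.
So Tomas does not control Marlow.

No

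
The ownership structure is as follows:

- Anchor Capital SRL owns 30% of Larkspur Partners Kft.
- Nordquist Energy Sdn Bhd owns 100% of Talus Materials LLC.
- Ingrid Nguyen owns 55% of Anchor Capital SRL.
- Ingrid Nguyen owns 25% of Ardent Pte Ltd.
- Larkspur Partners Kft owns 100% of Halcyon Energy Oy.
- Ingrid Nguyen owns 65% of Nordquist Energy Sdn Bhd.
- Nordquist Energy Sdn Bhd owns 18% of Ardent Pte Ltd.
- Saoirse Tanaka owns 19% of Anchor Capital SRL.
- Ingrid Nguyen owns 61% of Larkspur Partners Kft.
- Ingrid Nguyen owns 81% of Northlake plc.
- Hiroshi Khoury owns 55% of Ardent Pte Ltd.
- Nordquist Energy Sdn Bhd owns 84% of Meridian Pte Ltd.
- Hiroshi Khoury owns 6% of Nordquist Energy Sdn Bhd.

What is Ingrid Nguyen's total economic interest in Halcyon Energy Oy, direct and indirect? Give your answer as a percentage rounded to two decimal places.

77.50%

Ingrid reaches Halcyon along 2 paths.
Via Larkspur: 61% × 100% = 61%.
Via Anchor → Larkspur: 55% × 30% × 100% = 16.5%.
Total: 61% + 16.5% = 77.5%.
Rounded: 77.50%.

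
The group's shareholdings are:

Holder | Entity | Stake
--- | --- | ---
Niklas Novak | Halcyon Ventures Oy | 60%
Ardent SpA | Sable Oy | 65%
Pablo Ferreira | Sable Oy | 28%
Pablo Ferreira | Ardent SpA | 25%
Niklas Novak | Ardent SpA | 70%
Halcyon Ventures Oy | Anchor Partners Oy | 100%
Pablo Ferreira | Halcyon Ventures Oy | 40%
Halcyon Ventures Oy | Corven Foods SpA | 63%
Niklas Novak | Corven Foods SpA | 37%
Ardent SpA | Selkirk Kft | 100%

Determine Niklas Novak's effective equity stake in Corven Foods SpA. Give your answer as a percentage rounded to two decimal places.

74.80%

Niklas reaches Corven along 2 paths.
Via Halcyon: 60% × 63% = 37.8%.
Direct stake: 37% = 37%.
Total: 37.8% + 37% = 74.8%.
Rounded: 74.80%.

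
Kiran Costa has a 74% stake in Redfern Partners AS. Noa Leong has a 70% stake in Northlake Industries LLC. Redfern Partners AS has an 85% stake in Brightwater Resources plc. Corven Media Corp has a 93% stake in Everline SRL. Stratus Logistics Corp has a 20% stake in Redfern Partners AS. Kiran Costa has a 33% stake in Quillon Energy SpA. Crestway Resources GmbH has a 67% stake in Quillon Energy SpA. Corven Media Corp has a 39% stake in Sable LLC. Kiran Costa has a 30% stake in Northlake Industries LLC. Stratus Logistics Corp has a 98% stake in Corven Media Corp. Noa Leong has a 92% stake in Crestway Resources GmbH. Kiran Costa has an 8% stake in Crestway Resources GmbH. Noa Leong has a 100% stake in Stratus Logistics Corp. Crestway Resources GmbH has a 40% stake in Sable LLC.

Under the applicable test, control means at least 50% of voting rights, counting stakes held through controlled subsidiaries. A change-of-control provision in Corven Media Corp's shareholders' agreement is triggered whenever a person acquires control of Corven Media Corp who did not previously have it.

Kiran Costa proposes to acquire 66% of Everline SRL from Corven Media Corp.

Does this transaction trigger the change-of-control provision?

No

The purchase adds only to Kiran's holdings (Corven's stake shrinks), so Kiran is the only person who could newly come to control Corven.
Kiran holds 74% of Redfern, so Kiran controls Redfern.
Redfern holds 85% of Brightwater, so Kiran controls Brightwater.
Neither Kiran nor any entity Kiran controls holds any voting interest in Corven.
So before the transaction, Kiran does not control Corven.
After the purchase, Kiran holds 66% of Everline directly, and Corven's stake falls to 27%.
Kiran holds 66% of Everline, so Kiran controls Everline.
After the transaction, neither Kiran nor any entity Kiran controls holds a voting interest in Corven, so Kiran still does not control it.
No new person acquires control, so the clause is not triggered.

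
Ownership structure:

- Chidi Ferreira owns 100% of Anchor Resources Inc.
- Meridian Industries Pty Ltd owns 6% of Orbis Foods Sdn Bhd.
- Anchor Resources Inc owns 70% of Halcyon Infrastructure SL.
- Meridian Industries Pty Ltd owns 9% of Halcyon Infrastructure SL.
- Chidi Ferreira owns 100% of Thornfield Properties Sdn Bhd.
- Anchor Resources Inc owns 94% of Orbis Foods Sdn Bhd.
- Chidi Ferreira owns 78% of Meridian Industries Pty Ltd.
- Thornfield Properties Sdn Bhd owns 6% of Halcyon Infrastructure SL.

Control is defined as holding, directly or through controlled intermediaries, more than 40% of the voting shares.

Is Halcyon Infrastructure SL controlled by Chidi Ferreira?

Yes

Chidi holds 100% of Thornfield, so Chidi controls Thornfield.
Chidi holds 78% of Meridian, so Chidi controls Meridian.
Chidi holds 100% of Anchor, so Chidi controls Anchor.
Meridian and Thornfield and Anchor together hold 9% + 6% + 70% = 85% of Halcyon, so Chidi controls Halcyon.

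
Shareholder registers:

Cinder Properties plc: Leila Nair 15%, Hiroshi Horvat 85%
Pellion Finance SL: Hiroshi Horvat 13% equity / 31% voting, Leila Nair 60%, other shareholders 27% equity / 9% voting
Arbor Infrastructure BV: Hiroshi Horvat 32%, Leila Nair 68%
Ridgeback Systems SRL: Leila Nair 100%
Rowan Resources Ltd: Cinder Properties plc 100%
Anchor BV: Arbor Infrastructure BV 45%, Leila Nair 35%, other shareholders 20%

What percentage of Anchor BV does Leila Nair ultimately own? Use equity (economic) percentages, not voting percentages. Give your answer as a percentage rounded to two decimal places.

Leila reaches Anchor along 2 paths.
Via Arbor: 68% × 45% = 30.6%.
Direct stake: 35% = 35%.
Total: 30.6% + 35% = 65.6%.
Rounded: 65.60%.

65.60%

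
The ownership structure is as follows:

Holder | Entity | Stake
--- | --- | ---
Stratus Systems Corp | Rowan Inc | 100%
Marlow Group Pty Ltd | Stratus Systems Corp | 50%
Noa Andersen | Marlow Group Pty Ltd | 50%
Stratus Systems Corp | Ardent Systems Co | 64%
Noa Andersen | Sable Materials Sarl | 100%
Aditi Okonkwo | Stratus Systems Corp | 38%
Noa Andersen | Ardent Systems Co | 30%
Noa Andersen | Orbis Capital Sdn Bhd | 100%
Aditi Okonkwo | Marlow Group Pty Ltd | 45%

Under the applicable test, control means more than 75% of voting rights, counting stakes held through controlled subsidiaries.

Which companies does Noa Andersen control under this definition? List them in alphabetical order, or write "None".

Orbis Capital Sdn Bhd, Sable Materials Sarl

Noa holds 100% of Sable, so Noa controls Sable.
Noa holds 100% of Orbis, so Noa controls Orbis.
No other company's threshold is met.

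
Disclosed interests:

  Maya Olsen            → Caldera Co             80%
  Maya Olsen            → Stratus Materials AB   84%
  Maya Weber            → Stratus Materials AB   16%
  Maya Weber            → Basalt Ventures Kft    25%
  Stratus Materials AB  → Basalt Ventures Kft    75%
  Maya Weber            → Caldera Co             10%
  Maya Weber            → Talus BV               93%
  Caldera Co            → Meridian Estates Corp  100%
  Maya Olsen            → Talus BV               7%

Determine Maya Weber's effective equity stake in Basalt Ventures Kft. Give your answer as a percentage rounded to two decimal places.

Maya Weber reaches Basalt along 2 paths.
Direct stake: 25% = 25%.
Via Stratus: 16% × 75% = 12%.
Total: 25% + 12% = 37%.
Rounded: 37.00%.

37.00%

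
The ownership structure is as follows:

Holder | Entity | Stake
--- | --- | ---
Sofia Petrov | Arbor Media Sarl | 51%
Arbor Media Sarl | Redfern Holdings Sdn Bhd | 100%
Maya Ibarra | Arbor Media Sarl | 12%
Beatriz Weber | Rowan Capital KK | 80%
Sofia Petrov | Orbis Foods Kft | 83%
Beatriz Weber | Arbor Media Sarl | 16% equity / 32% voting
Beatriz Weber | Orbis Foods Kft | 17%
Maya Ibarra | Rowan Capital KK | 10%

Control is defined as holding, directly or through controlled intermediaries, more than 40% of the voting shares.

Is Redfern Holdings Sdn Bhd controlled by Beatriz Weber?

No

Beatriz holds 80% of Rowan, so Beatriz controls Rowan.
Neither Beatriz nor any entity Beatriz controls holds any voting interest in Redfern.
So Beatriz does not control Redfern.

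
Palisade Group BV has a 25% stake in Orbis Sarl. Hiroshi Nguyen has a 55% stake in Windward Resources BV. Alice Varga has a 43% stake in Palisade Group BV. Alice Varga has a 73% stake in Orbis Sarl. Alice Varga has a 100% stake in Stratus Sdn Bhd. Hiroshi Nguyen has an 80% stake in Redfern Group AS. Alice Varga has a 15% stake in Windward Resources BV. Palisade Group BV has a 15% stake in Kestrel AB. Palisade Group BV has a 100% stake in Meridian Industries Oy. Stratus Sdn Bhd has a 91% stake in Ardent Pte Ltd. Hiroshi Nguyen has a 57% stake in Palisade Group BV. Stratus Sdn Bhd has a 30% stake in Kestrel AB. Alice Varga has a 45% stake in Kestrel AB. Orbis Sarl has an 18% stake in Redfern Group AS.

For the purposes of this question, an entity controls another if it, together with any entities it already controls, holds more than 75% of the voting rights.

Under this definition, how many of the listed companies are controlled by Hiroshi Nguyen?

Hiroshi holds 80% of Redfern, so Hiroshi controls Redfern.
No other company's threshold is met.
Hiroshi controls 1 company.

1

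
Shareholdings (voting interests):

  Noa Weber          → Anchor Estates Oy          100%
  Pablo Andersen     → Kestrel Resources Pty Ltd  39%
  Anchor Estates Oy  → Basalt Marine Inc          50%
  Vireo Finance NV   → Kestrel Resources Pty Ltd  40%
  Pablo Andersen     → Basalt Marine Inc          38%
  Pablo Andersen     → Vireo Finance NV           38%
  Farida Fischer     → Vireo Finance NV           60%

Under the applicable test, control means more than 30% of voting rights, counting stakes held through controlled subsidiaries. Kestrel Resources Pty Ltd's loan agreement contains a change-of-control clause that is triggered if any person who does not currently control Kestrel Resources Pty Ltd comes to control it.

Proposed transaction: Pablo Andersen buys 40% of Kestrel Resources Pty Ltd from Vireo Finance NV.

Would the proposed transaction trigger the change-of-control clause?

No

The purchase adds only to Pablo's holdings (Vireo's stake shrinks), so Pablo is the only person who could newly come to control Kestrel.
Pablo holds 38% of Vireo, so Pablo controls Vireo.
Vireo and Pablo together hold 40% + 39% = 79% of Kestrel, so Pablo controls Kestrel.
So Pablo already controls Kestrel before the transaction.
After the purchase, Pablo's direct stake in Kestrel rises to 39% + 40% = 79%, and Vireo's stake falls to 0%.
Pablo controlled Kestrel already, so this is not a new person acquiring control; every other person's position is unchanged or reduced.
No new person acquires control, so the clause is not triggered.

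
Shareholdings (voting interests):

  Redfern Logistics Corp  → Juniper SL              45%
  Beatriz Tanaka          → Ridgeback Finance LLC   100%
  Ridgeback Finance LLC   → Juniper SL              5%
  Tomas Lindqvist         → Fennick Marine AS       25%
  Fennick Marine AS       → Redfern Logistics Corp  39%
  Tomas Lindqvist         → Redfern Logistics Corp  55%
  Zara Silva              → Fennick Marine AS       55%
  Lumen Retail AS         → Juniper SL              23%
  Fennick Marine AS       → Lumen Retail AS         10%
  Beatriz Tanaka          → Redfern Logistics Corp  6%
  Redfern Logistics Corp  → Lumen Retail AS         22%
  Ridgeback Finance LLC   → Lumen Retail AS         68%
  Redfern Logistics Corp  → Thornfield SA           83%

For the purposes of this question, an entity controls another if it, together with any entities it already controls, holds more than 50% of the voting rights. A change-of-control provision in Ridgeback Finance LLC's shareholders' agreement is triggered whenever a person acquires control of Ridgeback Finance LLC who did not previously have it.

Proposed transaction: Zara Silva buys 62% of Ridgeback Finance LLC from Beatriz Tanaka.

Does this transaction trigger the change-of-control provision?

The purchase adds only to Zara's holdings (Beatriz's stake shrinks), so Zara is the only person who could newly come to control Ridgeback.
Zara holds 55% of Fennick, so Zara controls Fennick.
Neither Zara nor any entity Zara controls holds any voting interest in Ridgeback.
So before the transaction, Zara does not control Ridgeback.
After the purchase, Zara holds 62% of Ridgeback directly, and Beatriz's stake falls to 38%.
Zara holds 62% of Ridgeback, so Zara controls Ridgeback.
Zara did not control Ridgeback before and does after, so the clause is triggered.

Yes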